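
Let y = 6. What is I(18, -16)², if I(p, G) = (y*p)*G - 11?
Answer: 3024121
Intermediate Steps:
I(p, G) = -11 + 6*G*p (I(p, G) = (6*p)*G - 11 = 6*G*p - 11 = -11 + 6*G*p)
I(18, -16)² = (-11 + 6*(-16)*18)² = (-11 - 1728)² = (-1739)² = 3024121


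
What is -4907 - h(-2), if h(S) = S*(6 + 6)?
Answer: -4883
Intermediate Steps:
h(S) = 12*S (h(S) = S*12 = 12*S)
-4907 - h(-2) = -4907 - 12*(-2) = -4907 - 1*(-24) = -4907 + 24 = -4883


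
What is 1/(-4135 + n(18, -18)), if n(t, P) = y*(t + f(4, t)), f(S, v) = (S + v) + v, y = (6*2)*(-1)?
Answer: -1/4831 ≈ -0.00020700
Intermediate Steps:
y = -12 (y = 12*(-1) = -12)
f(S, v) = S + 2*v
n(t, P) = -48 - 36*t (n(t, P) = -12*(t + (4 + 2*t)) = -12*(4 + 3*t) = -48 - 36*t)
1/(-4135 + n(18, -18)) = 1/(-4135 + (-48 - 36*18)) = 1/(-4135 + (-48 - 648)) = 1/(-4135 - 696) = 1/(-4831) = -1/4831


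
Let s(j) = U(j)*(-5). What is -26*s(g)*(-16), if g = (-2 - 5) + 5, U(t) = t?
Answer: 4160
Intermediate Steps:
g = -2 (g = -7 + 5 = -2)
s(j) = -5*j (s(j) = j*(-5) = -5*j)
-26*s(g)*(-16) = -(-130)*(-2)*(-16) = -26*10*(-16) = -260*(-16) = 4160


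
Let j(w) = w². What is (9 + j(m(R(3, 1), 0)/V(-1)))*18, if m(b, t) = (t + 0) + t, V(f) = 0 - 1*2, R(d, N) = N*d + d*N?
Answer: 162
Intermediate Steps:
R(d, N) = 2*N*d (R(d, N) = N*d + N*d = 2*N*d)
V(f) = -2 (V(f) = 0 - 2 = -2)
m(b, t) = 2*t (m(b, t) = t + t = 2*t)
(9 + j(m(R(3, 1), 0)/V(-1)))*18 = (9 + ((2*0)/(-2))²)*18 = (9 + (0*(-½))²)*18 = (9 + 0²)*18 = (9 + 0)*18 = 9*18 = 162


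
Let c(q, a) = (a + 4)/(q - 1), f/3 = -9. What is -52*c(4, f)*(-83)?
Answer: -99268/3 ≈ -33089.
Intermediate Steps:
f = -27 (f = 3*(-9) = -27)
c(q, a) = (4 + a)/(-1 + q)
-52*c(4, f)*(-83) = -52*(4 - 27)/(-1 + 4)*(-83) = -52*(-23)/3*(-83) = -52*(-23/3)*(-83) = (1196/3)*(-83) = -99268/3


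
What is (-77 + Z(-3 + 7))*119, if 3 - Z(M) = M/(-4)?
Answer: -8687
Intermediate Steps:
Z(M) = 3 + M/4 (Z(M) = 3 - M/(-4) = 3 - M*(-1)/4 = 3 - (-1)*M/4 = 3 + M/4)
(-77 + Z(-3 + 7))*119 = (-77 + (3 + (-3 + 7)/4))*119 = (-77 + (3 + (¼)*4))*119 = (-77 + (3 + 1))*119 = (-77 + 4)*119 = -73*119 = -8687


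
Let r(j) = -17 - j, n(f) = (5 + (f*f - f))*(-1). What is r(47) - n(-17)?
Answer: 247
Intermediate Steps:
n(f) = -5 + f - f**2 (n(f) = (5 + (f**2 - f))*(-1) = (5 + f**2 - f)*(-1) = -5 + f - f**2)
r(47) - n(-17) = (-17 - 1*47) - (-5 - 17 - 1*(-17)**2) = (-17 - 47) - (-5 - 17 - 1*289) = -64 - (-5 - 17 - 289) = -64 - 1*(-311) = -64 + 311 = 247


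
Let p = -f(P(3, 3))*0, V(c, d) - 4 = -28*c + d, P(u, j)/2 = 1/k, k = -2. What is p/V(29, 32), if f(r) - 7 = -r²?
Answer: 0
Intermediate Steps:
P(u, j) = -1 (P(u, j) = 2/(-2) = 2*(-½) = -1)
V(c, d) = 4 + d - 28*c (V(c, d) = 4 + (-28*c + d) = 4 + (d - 28*c) = 4 + d - 28*c)
f(r) = 7 - r²
p = 0 (p = -(7 - 1*(-1)²)*0 = -(7 - 1*1)*0 = -(7 - 1)*0 = -1*6*0 = -6*0 = 0)
p/V(29, 32) = 0/(4 + 32 - 28*29) = 0/(4 + 32 - 812) = 0/(-776) = 0*(-1/776) = 0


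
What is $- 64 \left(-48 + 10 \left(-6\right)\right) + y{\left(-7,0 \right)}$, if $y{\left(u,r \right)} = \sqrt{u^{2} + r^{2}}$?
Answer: $6919$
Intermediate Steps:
$y{\left(u,r \right)} = \sqrt{r^{2} + u^{2}}$
$- 64 \left(-48 + 10 \left(-6\right)\right) + y{\left(-7,0 \right)} = - 64 \left(-48 + 10 \left(-6\right)\right) + \sqrt{0^{2} + \left(-7\right)^{2}} = - 64 \left(-48 - 60\right) + \sqrt{0 + 49} = \left(-64\right) \left(-108\right) + \sqrt{49} = 6912 + 7 = 6919$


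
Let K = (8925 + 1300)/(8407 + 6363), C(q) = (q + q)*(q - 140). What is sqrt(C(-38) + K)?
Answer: sqrt(118052938178)/2954 ≈ 116.31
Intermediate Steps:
C(q) = 2*q*(-140 + q) (C(q) = (2*q)*(-140 + q) = 2*q*(-140 + q))
K = 2045/2954 (K = 10225/14770 = 10225*(1/14770) = 2045/2954 ≈ 0.69228)
sqrt(C(-38) + K) = sqrt(2*(-38)*(-140 - 38) + 2045/2954) = sqrt(2*(-38)*(-178) + 2045/2954) = sqrt(13528 + 2045/2954) = sqrt(39963757/2954) = sqrt(118052938178)/2954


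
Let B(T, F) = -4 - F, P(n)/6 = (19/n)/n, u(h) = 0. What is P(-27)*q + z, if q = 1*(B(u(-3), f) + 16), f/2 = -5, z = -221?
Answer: -52867/243 ≈ -217.56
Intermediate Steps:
f = -10 (f = 2*(-5) = -10)
P(n) = 114/n² (P(n) = 6*((19/n)/n) = 6*(19/n²) = 114/n²)
q = 22 (q = 1*((-4 - 1*(-10)) + 16) = 1*((-4 + 10) + 16) = 1*(6 + 16) = 1*22 = 22)
P(-27)*q + z = (114/(-27)²)*22 - 221 = (114*(1/729))*22 - 221 = (38/243)*22 - 221 = 836/243 - 221 = -52867/243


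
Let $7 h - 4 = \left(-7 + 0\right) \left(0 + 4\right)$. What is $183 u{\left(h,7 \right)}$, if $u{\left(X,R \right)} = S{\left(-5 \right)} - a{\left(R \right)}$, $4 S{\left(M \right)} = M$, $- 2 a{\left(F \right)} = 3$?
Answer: $\frac{183}{4} \approx 45.75$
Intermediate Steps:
$h = - \frac{24}{7}$ ($h = \frac{4}{7} + \frac{\left(-7 + 0\right) \left(0 + 4\right)}{7} = \frac{4}{7} + \frac{\left(-7\right) 4}{7} = \frac{4}{7} + \frac{1}{7} \left(-28\right) = \frac{4}{7} - 4 = - \frac{24}{7} \approx -3.4286$)
$a{\left(F \right)} = - \frac{3}{2}$ ($a{\left(F \right)} = \left(- \frac{1}{2}\right) 3 = - \frac{3}{2}$)
$S{\left(M \right)} = \frac{M}{4}$
$u{\left(X,R \right)} = \frac{1}{4}$ ($u{\left(X,R \right)} = \frac{1}{4} \left(-5\right) - - \frac{3}{2} = - \frac{5}{4} + \frac{3}{2} = \frac{1}{4}$)
$183 u{\left(h,7 \right)} = 183 \cdot \frac{1}{4} = \frac{183}{4}$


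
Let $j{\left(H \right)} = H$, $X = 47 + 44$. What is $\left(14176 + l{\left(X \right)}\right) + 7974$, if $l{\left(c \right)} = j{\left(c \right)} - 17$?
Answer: $22224$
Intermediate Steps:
$X = 91$
$l{\left(c \right)} = -17 + c$ ($l{\left(c \right)} = c - 17 = -17 + c$)
$\left(14176 + l{\left(X \right)}\right) + 7974 = \left(14176 + \left(-17 + 91\right)\right) + 7974 = \left(14176 + 74\right) + 7974 = 14250 + 7974 = 22224$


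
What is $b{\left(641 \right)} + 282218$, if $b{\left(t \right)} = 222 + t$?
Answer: $283081$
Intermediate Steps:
$b{\left(641 \right)} + 282218 = \left(222 + 641\right) + 282218 = 863 + 282218 = 283081$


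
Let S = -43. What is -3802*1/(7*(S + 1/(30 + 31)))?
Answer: 115961/9177 ≈ 12.636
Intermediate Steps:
-3802*1/(7*(S + 1/(30 + 31))) = -3802*1/(7*(-43 + 1/(30 + 31))) = -3802*1/(7*(-43 + 1/61)) = -3802/(7*(-2622/61)) = -3802/(-18354/61) = -3802*(-61/18354) = 115961/9177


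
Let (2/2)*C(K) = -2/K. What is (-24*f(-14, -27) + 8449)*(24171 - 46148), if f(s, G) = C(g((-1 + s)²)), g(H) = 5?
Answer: -929473261/5 ≈ -1.8589e+8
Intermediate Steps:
C(K) = -2/K
f(s, G) = -⅖ (f(s, G) = -2/5 = -2*⅕ = -⅖)
(-24*f(-14, -27) + 8449)*(24171 - 46148) = (-24*(-⅖) + 8449)*(24171 - 46148) = (48/5 + 8449)*(-21977) = (42293/5)*(-21977) = -929473261/5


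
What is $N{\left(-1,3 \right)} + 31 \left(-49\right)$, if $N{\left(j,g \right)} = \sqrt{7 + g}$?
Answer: $-1519 + \sqrt{10} \approx -1515.8$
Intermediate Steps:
$N{\left(-1,3 \right)} + 31 \left(-49\right) = \sqrt{7 + 3} + 31 \left(-49\right) = \sqrt{10} - 1519 = -1519 + \sqrt{10}$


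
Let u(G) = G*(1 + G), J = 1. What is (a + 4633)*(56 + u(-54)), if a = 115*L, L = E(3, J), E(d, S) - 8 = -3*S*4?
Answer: 12176814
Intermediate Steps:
E(d, S) = 8 - 12*S (E(d, S) = 8 - 3*S*4 = 8 - 12*S)
L = -4 (L = 8 - 12*1 = 8 - 12 = -4)
a = -460 (a = 115*(-4) = -460)
(a + 4633)*(56 + u(-54)) = (-460 + 4633)*(56 - 54*(1 - 54)) = 4173*(56 - 54*(-53)) = 4173*(56 + 2862) = 4173*2918 = 12176814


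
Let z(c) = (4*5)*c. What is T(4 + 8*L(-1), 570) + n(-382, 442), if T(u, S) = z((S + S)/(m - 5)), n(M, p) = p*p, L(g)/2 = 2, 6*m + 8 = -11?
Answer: 9436036/49 ≈ 1.9257e+5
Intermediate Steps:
m = -19/6 (m = -4/3 + (⅙)*(-11) = -4/3 - 11/6 = -19/6 ≈ -3.1667)
L(g) = 4 (L(g) = 2*2 = 4)
n(M, p) = p²
z(c) = 20*c
T(u, S) = -240*S/49 (T(u, S) = 20*((S + S)/(-19/6 - 5)) = 20*((2*S)/(-49/6)) = 20*((2*S)*(-6/49)) = 20*(-12*S/49) = -240*S/49)
T(4 + 8*L(-1), 570) + n(-382, 442) = -240/49*570 + 442² = -136800/49 + 195364 = 9436036/49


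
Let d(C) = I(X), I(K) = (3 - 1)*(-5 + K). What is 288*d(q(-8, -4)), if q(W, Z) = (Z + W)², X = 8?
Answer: 1728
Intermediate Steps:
q(W, Z) = (W + Z)²
I(K) = -10 + 2*K (I(K) = 2*(-5 + K) = -10 + 2*K)
d(C) = 6 (d(C) = -10 + 2*8 = -10 + 16 = 6)
288*d(q(-8, -4)) = 288*6 = 1728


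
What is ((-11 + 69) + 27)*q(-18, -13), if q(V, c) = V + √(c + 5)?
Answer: -1530 + 170*I*√2 ≈ -1530.0 + 240.42*I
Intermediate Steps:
q(V, c) = V + √(5 + c)
((-11 + 69) + 27)*q(-18, -13) = ((-11 + 69) + 27)*(-18 + √(5 - 13)) = (58 + 27)*(-18 + √(-8)) = 85*(-18 + 2*I*√2) = -1530 + 170*I*√2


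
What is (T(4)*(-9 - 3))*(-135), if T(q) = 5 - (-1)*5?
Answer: 16200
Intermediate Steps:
T(q) = 10 (T(q) = 5 - 1*(-5) = 5 + 5 = 10)
(T(4)*(-9 - 3))*(-135) = (10*(-9 - 3))*(-135) = (10*(-12))*(-135) = -120*(-135) = 16200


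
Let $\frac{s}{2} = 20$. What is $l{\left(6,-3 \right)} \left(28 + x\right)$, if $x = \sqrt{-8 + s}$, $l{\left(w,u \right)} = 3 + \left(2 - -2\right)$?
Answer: $196 + 28 \sqrt{2} \approx 235.6$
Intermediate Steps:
$s = 40$ ($s = 2 \cdot 20 = 40$)
$l{\left(w,u \right)} = 7$ ($l{\left(w,u \right)} = 3 + \left(2 + 2\right) = 3 + 4 = 7$)
$x = 4 \sqrt{2}$ ($x = \sqrt{-8 + 40} = \sqrt{32} = 4 \sqrt{2} \approx 5.6569$)
$l{\left(6,-3 \right)} \left(28 + x\right) = 7 \left(28 + 4 \sqrt{2}\right) = 196 + 28 \sqrt{2}$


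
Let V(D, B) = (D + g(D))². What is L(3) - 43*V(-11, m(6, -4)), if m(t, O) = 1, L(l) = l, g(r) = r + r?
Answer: -46824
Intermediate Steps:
g(r) = 2*r
V(D, B) = 9*D² (V(D, B) = (D + 2*D)² = (3*D)² = 9*D²)
L(3) - 43*V(-11, m(6, -4)) = 3 - 387*(-11)² = 3 - 387*121 = 3 - 43*1089 = 3 - 46827 = -46824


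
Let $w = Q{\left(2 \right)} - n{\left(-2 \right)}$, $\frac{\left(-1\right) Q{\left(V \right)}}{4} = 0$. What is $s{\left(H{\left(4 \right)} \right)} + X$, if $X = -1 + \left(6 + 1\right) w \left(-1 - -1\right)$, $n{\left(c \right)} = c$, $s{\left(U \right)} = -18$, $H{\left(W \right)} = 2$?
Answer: $-19$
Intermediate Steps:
$Q{\left(V \right)} = 0$ ($Q{\left(V \right)} = \left(-4\right) 0 = 0$)
$w = 2$ ($w = 0 - -2 = 0 + 2 = 2$)
$X = -1$ ($X = -1 + \left(6 + 1\right) 2 \left(-1 - -1\right) = -1 + 7 \cdot 2 \left(-1 + 1\right) = -1 + 14 \cdot 0 = -1 + 0 = -1$)
$s{\left(H{\left(4 \right)} \right)} + X = -18 - 1 = -19$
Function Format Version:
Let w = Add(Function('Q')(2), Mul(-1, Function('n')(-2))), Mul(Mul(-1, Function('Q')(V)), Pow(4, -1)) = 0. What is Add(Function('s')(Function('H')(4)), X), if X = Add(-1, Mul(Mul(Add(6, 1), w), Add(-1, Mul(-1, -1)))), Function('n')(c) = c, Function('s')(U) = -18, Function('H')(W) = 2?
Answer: -19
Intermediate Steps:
Function('Q')(V) = 0 (Function('Q')(V) = Mul(-4, 0) = 0)
w = 2 (w = Add(0, Mul(-1, -2)) = Add(0, 2) = 2)
X = -1 (X = Add(-1, Mul(Mul(Add(6, 1), 2), Add(-1, Mul(-1, -1)))) = Add(-1, Mul(Mul(7, 2), Add(-1, 1))) = Add(-1, Mul(14, 0)) = Add(-1, 0) = -1)
Add(Function('s')(Function('H')(4)), X) = Add(-18, -1) = -19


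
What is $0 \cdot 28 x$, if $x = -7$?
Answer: $0$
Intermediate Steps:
$0 \cdot 28 x = 0 \cdot 28 \left(-7\right) = 0 \left(-7\right) = 0$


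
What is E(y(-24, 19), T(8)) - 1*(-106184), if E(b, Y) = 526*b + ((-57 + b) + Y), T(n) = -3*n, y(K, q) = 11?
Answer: 111900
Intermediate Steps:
E(b, Y) = -57 + Y + 527*b (E(b, Y) = 526*b + (-57 + Y + b) = -57 + Y + 527*b)
E(y(-24, 19), T(8)) - 1*(-106184) = (-57 - 3*8 + 527*11) - 1*(-106184) = (-57 - 24 + 5797) + 106184 = 5716 + 106184 = 111900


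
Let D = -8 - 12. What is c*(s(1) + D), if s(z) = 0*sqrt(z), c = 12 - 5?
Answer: -140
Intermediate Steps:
D = -20
c = 7
s(z) = 0
c*(s(1) + D) = 7*(0 - 20) = 7*(-20) = -140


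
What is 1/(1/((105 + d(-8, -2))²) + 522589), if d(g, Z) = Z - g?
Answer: 12321/6438819070 ≈ 1.9135e-6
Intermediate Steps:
1/(1/((105 + d(-8, -2))²) + 522589) = 1/(1/((105 + (-2 - 1*(-8)))²) + 522589) = 1/(1/((105 + (-2 + 8))²) + 522589) = 1/(1/((105 + 6)²) + 522589) = 1/(1/(111²) + 522589) = 1/(1/12321 + 522589) = 1/(6438819070/12321) = 12321/6438819070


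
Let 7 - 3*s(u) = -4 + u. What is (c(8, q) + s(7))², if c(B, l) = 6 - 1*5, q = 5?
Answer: 49/9 ≈ 5.4444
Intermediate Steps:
s(u) = 11/3 - u/3 (s(u) = 7/3 - (-4 + u)/3 = 7/3 + (4/3 - u/3) = 11/3 - u/3)
c(B, l) = 1 (c(B, l) = 6 - 5 = 1)
(c(8, q) + s(7))² = (1 + (11/3 - ⅓*7))² = (1 + (11/3 - 7/3))² = (1 + 4/3)² = (7/3)² = 49/9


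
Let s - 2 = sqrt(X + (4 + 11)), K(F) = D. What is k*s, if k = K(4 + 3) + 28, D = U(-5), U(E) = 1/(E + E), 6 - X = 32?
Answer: 279/5 + 279*I*sqrt(11)/10 ≈ 55.8 + 92.534*I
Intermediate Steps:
X = -26 (X = 6 - 1*32 = 6 - 32 = -26)
U(E) = 1/(2*E)
D = -1/10 (D = (1/2)/(-5) = (1/2)*(-1/5) = -1/10 ≈ -0.10000)
K(F) = -1/10
k = 279/10 (k = -1/10 + 28 = 279/10 ≈ 27.900)
s = 2 + I*sqrt(11) (s = 2 + sqrt(-26 + (4 + 11)) = 2 + sqrt(-26 + 15) = 2 + sqrt(-11) = 2 + I*sqrt(11) ≈ 2.0 + 3.3166*I)
k*s = 279*(2 + I*sqrt(11))/10 = 279/5 + 279*I*sqrt(11)/10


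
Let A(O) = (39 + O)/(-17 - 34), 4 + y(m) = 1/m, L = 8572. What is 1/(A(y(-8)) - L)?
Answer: -136/1165885 ≈ -0.00011665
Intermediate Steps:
y(m) = -4 + 1/m
A(O) = -13/17 - O/51 (A(O) = (39 + O)/(-51) = (39 + O)*(-1/51) = -13/17 - O/51)
1/(A(y(-8)) - L) = 1/((-13/17 - (-4 + 1/(-8))/51) - 1*8572) = 1/((-13/17 - (-4 - ⅛)/51) - 8572) = 1/((-13/17 - 1/51*(-33/8)) - 8572) = 1/((-13/17 + 11/136) - 8572) = 1/(-93/136 - 8572) = 1/(-1165885/136) = -136/1165885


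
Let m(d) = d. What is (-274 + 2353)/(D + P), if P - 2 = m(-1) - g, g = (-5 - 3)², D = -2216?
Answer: -2079/2279 ≈ -0.91224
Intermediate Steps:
g = 64 (g = (-8)² = 64)
P = -63 (P = 2 + (-1 - 1*64) = 2 + (-1 - 64) = 2 - 65 = -63)
(-274 + 2353)/(D + P) = (-274 + 2353)/(-2216 - 63) = 2079/(-2279) = 2079*(-1/2279) = -2079/2279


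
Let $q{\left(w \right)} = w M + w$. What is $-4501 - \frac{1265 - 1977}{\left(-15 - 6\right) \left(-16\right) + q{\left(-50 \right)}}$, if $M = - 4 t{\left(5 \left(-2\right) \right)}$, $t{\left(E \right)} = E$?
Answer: $- \frac{3857713}{857} \approx -4501.4$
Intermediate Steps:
$M = 40$ ($M = - 4 \cdot 5 \left(-2\right) = \left(-4\right) \left(-10\right) = 40$)
$q{\left(w \right)} = 41 w$ ($q{\left(w \right)} = w 40 + w = 40 w + w = 41 w$)
$-4501 - \frac{1265 - 1977}{\left(-15 - 6\right) \left(-16\right) + q{\left(-50 \right)}} = -4501 - \frac{1265 - 1977}{\left(-15 - 6\right) \left(-16\right) + 41 \left(-50\right)} = -4501 - - \frac{712}{\left(-21\right) \left(-16\right) - 2050} = -4501 - - \frac{712}{336 - 2050} = -4501 - - \frac{712}{-1714} = -4501 - \left(-712\right) \left(- \frac{1}{1714}\right) = -4501 - \frac{356}{857} = - \frac{3857713}{857}$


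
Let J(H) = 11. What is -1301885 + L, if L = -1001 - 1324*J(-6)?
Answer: -1317450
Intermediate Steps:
L = -15565 (L = -1001 - 1324*11 = -1001 - 662*22 = -1001 - 14564 = -15565)
-1301885 + L = -1301885 - 15565 = -1317450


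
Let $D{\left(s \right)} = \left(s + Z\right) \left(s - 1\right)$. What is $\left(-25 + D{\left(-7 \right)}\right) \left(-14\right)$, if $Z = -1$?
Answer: $-546$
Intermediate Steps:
$D{\left(s \right)} = \left(-1 + s\right)^{2}$ ($D{\left(s \right)} = \left(s - 1\right) \left(s - 1\right) = \left(-1 + s\right) \left(-1 + s\right) = \left(-1 + s\right)^{2}$)
$\left(-25 + D{\left(-7 \right)}\right) \left(-14\right) = \left(-25 + \left(1 + \left(-7\right)^{2} - -14\right)\right) \left(-14\right) = \left(-25 + \left(1 + 49 + 14\right)\right) \left(-14\right) = \left(-25 + 64\right) \left(-14\right) = 39 \left(-14\right) = -546$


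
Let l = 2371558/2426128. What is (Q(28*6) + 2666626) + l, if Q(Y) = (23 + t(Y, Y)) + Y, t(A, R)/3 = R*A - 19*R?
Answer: 3326117137211/1213064 ≈ 2.7419e+6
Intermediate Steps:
l = 1185779/1213064 (l = 2371558*(1/2426128) = 1185779/1213064 ≈ 0.97751)
t(A, R) = -57*R + 3*A*R (t(A, R) = 3*(R*A - 19*R) = 3*(A*R - 19*R) = 3*(-19*R + A*R) = -57*R + 3*A*R)
Q(Y) = 23 + Y + 3*Y*(-19 + Y) (Q(Y) = (23 + 3*Y*(-19 + Y)) + Y = 23 + Y + 3*Y*(-19 + Y))
(Q(28*6) + 2666626) + l = ((23 + 28*6 + 3*(28*6)*(-19 + 28*6)) + 2666626) + 1185779/1213064 = ((23 + 168 + 3*168*(-19 + 168)) + 2666626) + 1185779/1213064 = ((23 + 168 + 3*168*149) + 2666626) + 1185779/1213064 = ((23 + 168 + 75096) + 2666626) + 1185779/1213064 = (75287 + 2666626) + 1185779/1213064 = 2741913 + 1185779/1213064 = 3326117137211/1213064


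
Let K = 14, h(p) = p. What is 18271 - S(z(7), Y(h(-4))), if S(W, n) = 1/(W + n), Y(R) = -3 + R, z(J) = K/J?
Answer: 91356/5 ≈ 18271.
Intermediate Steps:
z(J) = 14/J
18271 - S(z(7), Y(h(-4))) = 18271 - 1/(14/7 + (-3 - 4)) = 18271 - 1/(14*(⅐) - 7) = 18271 - 1/(2 - 7) = 18271 - 1/(-5) = 18271 - 1*(-⅕) = 18271 + ⅕ = 91356/5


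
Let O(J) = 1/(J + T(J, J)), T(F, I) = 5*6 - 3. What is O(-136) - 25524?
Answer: -2782117/109 ≈ -25524.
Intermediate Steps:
T(F, I) = 27 (T(F, I) = 30 - 3 = 27)
O(J) = 1/(27 + J) (O(J) = 1/(J + 27) = 1/(27 + J))
O(-136) - 25524 = 1/(27 - 136) - 25524 = 1/(-109) - 25524 = -1/109 - 25524 = -2782117/109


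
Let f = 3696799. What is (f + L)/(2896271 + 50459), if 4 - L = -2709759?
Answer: 3203281/1473365 ≈ 2.1741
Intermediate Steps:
L = 2709763 (L = 4 - 1*(-2709759) = 4 + 2709759 = 2709763)
(f + L)/(2896271 + 50459) = (3696799 + 2709763)/(2896271 + 50459) = 6406562/2946730 = 6406562*(1/2946730) = 3203281/1473365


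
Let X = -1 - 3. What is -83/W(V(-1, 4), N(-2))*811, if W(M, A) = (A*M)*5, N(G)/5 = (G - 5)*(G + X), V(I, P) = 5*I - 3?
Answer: 67313/8400 ≈ 8.0135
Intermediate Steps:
X = -4
V(I, P) = -3 + 5*I
N(G) = 5*(-5 + G)*(-4 + G) (N(G) = 5*((G - 5)*(G - 4)) = 5*((-5 + G)*(-4 + G)) = 5*(-5 + G)*(-4 + G))
W(M, A) = 5*A*M
-83/W(V(-1, 4), N(-2))*811 = -83*1/(5*(-3 + 5*(-1))*(100 - 45*(-2) + 5*(-2)²))*811 = -83*1/(5*(-3 - 5)*(100 + 90 + 5*4))*811 = -83*(-1/(40*(100 + 90 + 20)))*811 = -83/(5*210*(-8))*811 = -83/(-8400)*811 = -83*(-1/8400)*811 = (83/8400)*811 = 67313/8400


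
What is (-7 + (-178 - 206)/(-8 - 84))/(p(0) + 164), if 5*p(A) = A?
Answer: -65/3772 ≈ -0.017232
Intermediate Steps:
p(A) = A/5
(-7 + (-178 - 206)/(-8 - 84))/(p(0) + 164) = (-7 + (-178 - 206)/(-8 - 84))/((⅕)*0 + 164) = (-7 - 384/(-92))/(0 + 164) = (-7 - 384*(-1/92))/164 = (-7 + 96/23)*(1/164) = -65/23*1/164 = -65/3772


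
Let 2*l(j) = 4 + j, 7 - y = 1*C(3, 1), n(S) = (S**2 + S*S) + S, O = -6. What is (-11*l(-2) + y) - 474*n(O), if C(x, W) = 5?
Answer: -31293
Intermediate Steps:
n(S) = S + 2*S**2 (n(S) = (S**2 + S**2) + S = 2*S**2 + S = S + 2*S**2)
y = 2 (y = 7 - 5 = 2)
l(j) = 2 + j/2 (l(j) = (4 + j)/2 = 2 + j/2)
(-11*l(-2) + y) - 474*n(O) = (-11*(2 + (1/2)*(-2)) + 2) - (-2844)*(1 + 2*(-6)) = (-11*(2 - 1) + 2) - (-2844)*(1 - 12) = (-11*1 + 2) - (-2844)*(-11) = (-11 + 2) - 474*66 = -9 - 31284 = -31293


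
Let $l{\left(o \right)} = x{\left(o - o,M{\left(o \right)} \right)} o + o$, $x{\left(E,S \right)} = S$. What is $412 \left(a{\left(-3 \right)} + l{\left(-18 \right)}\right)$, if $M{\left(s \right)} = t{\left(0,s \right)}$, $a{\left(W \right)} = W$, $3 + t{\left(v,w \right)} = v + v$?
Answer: $13596$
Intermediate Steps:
$t{\left(v,w \right)} = -3 + 2 v$ ($t{\left(v,w \right)} = -3 + \left(v + v\right) = -3 + 2 v$)
$M{\left(s \right)} = -3$ ($M{\left(s \right)} = -3 + 2 \cdot 0 = -3 + 0 = -3$)
$l{\left(o \right)} = - 2 o$ ($l{\left(o \right)} = - 3 o + o = - 2 o$)
$412 \left(a{\left(-3 \right)} + l{\left(-18 \right)}\right) = 412 \left(-3 - -36\right) = 412 \left(-3 + 36\right) = 412 \cdot 33 = 13596$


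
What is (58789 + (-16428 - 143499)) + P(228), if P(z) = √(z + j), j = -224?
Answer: -101136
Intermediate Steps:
P(z) = √(-224 + z) (P(z) = √(z - 224) = √(-224 + z))
(58789 + (-16428 - 143499)) + P(228) = (58789 + (-16428 - 143499)) + √(-224 + 228) = (58789 - 159927) + √4 = -101138 + 2 = -101136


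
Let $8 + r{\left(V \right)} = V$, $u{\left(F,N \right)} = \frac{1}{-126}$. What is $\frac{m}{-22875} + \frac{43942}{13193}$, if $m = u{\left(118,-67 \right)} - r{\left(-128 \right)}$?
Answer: $\frac{25285153489}{7605104850} \approx 3.3248$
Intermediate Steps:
$u{\left(F,N \right)} = - \frac{1}{126}$
$r{\left(V \right)} = -8 + V$
$m = \frac{17135}{126}$ ($m = - \frac{1}{126} - \left(-8 - 128\right) = - \frac{1}{126} - -136 = - \frac{1}{126} + 136 = \frac{17135}{126} \approx 135.99$)
$\frac{m}{-22875} + \frac{43942}{13193} = \frac{17135}{126 \left(-22875\right)} + \frac{43942}{13193} = \frac{17135}{126} \left(- \frac{1}{22875}\right) + 43942 \cdot \frac{1}{13193} = - \frac{3427}{576450} + \frac{43942}{13193} = \frac{25285153489}{7605104850}$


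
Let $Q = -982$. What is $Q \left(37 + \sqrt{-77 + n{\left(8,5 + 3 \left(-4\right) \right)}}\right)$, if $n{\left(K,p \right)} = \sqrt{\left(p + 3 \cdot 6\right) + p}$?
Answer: $-36334 - 4910 i \sqrt{3} \approx -36334.0 - 8504.4 i$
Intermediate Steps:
$n{\left(K,p \right)} = \sqrt{18 + 2 p}$ ($n{\left(K,p \right)} = \sqrt{\left(p + 18\right) + p} = \sqrt{\left(18 + p\right) + p} = \sqrt{18 + 2 p}$)
$Q \left(37 + \sqrt{-77 + n{\left(8,5 + 3 \left(-4\right) \right)}}\right) = - 982 \left(37 + \sqrt{-77 + \sqrt{18 + 2 \left(5 + 3 \left(-4\right)\right)}}\right) = - 982 \left(37 + \sqrt{-77 + \sqrt{18 + 2 \left(5 - 12\right)}}\right) = - 982 \left(37 + \sqrt{-77 + \sqrt{18 + 2 \left(-7\right)}}\right) = - 982 \left(37 + \sqrt{-77 + \sqrt{18 - 14}}\right) = - 982 \left(37 + \sqrt{-77 + \sqrt{4}}\right) = - 982 \left(37 + \sqrt{-77 + 2}\right) = - 982 \left(37 + \sqrt{-75}\right) = - 982 \left(37 + 5 i \sqrt{3}\right) = -36334 - 4910 i \sqrt{3}$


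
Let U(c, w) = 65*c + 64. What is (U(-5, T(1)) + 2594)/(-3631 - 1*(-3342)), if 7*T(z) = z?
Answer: -2333/289 ≈ -8.0727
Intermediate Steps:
T(z) = z/7
U(c, w) = 64 + 65*c
(U(-5, T(1)) + 2594)/(-3631 - 1*(-3342)) = ((64 + 65*(-5)) + 2594)/(-3631 - 1*(-3342)) = ((64 - 325) + 2594)/(-3631 + 3342) = (-261 + 2594)/(-289) = 2333*(-1/289) = -2333/289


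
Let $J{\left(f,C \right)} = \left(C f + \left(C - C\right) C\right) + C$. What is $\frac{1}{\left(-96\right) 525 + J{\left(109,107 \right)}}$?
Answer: $- \frac{1}{38630} \approx -2.5887 \cdot 10^{-5}$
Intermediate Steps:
$J{\left(f,C \right)} = C + C f$ ($J{\left(f,C \right)} = \left(C f + 0 C\right) + C = \left(C f + 0\right) + C = C f + C = C + C f$)
$\frac{1}{\left(-96\right) 525 + J{\left(109,107 \right)}} = \frac{1}{\left(-96\right) 525 + 107 \left(1 + 109\right)} = \frac{1}{-50400 + 107 \cdot 110} = \frac{1}{-50400 + 11770} = \frac{1}{-38630} = - \frac{1}{38630}$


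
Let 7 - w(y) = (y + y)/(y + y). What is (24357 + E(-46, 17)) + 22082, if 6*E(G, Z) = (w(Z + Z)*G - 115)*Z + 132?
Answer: 272119/6 ≈ 45353.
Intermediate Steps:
w(y) = 6 (w(y) = 7 - (y + y)/(y + y) = 7 - 2*y/(2*y) = 7 - 2*y*1/(2*y) = 7 - 1*1 = 7 - 1 = 6)
E(G, Z) = 22 + Z*(-115 + 6*G)/6 (E(G, Z) = ((6*G - 115)*Z + 132)/6 = ((-115 + 6*G)*Z + 132)/6 = (Z*(-115 + 6*G) + 132)/6 = (132 + Z*(-115 + 6*G))/6 = 22 + Z*(-115 + 6*G)/6)
(24357 + E(-46, 17)) + 22082 = (24357 + (22 - 115/6*17 - 46*17)) + 22082 = (24357 + (22 - 1955/6 - 782)) + 22082 = (24357 - 6515/6) + 22082 = 139627/6 + 22082 = 272119/6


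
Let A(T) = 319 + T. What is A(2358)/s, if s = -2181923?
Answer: -2677/2181923 ≈ -0.0012269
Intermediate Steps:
A(2358)/s = (319 + 2358)/(-2181923) = 2677*(-1/2181923) = -2677/2181923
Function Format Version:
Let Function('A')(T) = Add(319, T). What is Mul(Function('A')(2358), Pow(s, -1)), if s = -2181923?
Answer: Rational(-2677, 2181923) ≈ -0.0012269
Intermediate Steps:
Mul(Function('A')(2358), Pow(s, -1)) = Mul(Add(319, 2358), Pow(-2181923, -1)) = Mul(2677, Rational(-1, 2181923)) = Rational(-2677, 2181923)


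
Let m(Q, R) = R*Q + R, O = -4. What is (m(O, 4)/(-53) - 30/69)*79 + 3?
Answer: -16409/1219 ≈ -13.461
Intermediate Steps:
m(Q, R) = R + Q*R (m(Q, R) = Q*R + R = R + Q*R)
(m(O, 4)/(-53) - 30/69)*79 + 3 = ((4*(1 - 4))/(-53) - 30/69)*79 + 3 = ((4*(-3))*(-1/53) - 30*1/69)*79 + 3 = (-12*(-1/53) - 10/23)*79 + 3 = (12/53 - 10/23)*79 + 3 = -254/1219*79 + 3 = -20066/1219 + 3 = -16409/1219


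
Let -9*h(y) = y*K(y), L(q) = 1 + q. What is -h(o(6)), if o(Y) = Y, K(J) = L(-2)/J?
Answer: -1/9 ≈ -0.11111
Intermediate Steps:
K(J) = -1/J (K(J) = (1 - 2)/J = -1/J)
h(y) = 1/9 (h(y) = -y*(-1/y)/9 = -1/9*(-1) = 1/9)
-h(o(6)) = -1*1/9 = -1/9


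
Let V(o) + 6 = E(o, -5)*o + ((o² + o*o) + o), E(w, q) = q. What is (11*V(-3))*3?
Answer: 792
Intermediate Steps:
V(o) = -6 - 4*o + 2*o² (V(o) = -6 + (-5*o + ((o² + o*o) + o)) = -6 + (-5*o + ((o² + o²) + o)) = -6 + (-5*o + (2*o² + o)) = -6 + (-5*o + (o + 2*o²)) = -6 + (-4*o + 2*o²) = -6 - 4*o + 2*o²)
(11*V(-3))*3 = (11*(-6 - 4*(-3) + 2*(-3)²))*3 = (11*(-6 + 12 + 2*9))*3 = (11*(-6 + 12 + 18))*3 = (11*24)*3 = 264*3 = 792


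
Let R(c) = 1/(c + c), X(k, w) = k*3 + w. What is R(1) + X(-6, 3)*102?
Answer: -3059/2 ≈ -1529.5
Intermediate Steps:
X(k, w) = w + 3*k (X(k, w) = 3*k + w = w + 3*k)
R(c) = 1/(2*c)
R(1) + X(-6, 3)*102 = (½)/1 + (3 + 3*(-6))*102 = (½)*1 + (3 - 18)*102 = ½ - 15*102 = ½ - 1530 = -3059/2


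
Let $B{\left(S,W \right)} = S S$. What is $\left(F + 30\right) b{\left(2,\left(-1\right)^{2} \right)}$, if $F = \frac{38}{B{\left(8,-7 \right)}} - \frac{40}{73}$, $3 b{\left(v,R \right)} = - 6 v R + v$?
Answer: $- \frac{350935}{3504} \approx -100.15$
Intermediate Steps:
$B{\left(S,W \right)} = S^{2}$
$b{\left(v,R \right)} = \frac{v}{3} - 2 R v$ ($b{\left(v,R \right)} = \frac{- 6 v R + v}{3} = \frac{- 6 R v + v}{3} = \frac{v - 6 R v}{3} = \frac{v}{3} - 2 R v$)
$F = \frac{107}{2336}$ ($F = \frac{38}{8^{2}} - \frac{40}{73} = \frac{38}{64} - \frac{40}{73} = 38 \cdot \frac{1}{64} - \frac{40}{73} = \frac{19}{32} - \frac{40}{73} = \frac{107}{2336} \approx 0.045805$)
$\left(F + 30\right) b{\left(2,\left(-1\right)^{2} \right)} = \left(\frac{107}{2336} + 30\right) \frac{1}{3} \cdot 2 \left(1 - 6 \left(-1\right)^{2}\right) = \frac{70187 \cdot \frac{1}{3} \cdot 2 \left(1 - 6\right)}{2336} = \frac{70187 \cdot \frac{1}{3} \cdot 2 \left(-5\right)}{2336} = \frac{70187}{2336} \left(- \frac{10}{3}\right) = - \frac{350935}{3504}$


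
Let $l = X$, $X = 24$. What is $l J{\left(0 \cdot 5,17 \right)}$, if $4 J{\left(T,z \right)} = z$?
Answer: $102$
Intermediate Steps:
$J{\left(T,z \right)} = \frac{z}{4}$
$l = 24$
$l J{\left(0 \cdot 5,17 \right)} = 24 \cdot \frac{1}{4} \cdot 17 = 24 \cdot \frac{17}{4} = 102$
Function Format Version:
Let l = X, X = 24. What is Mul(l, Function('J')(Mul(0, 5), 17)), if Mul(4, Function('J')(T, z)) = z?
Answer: 102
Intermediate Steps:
Function('J')(T, z) = Mul(Rational(1, 4), z)
l = 24
Mul(l, Function('J')(Mul(0, 5), 17)) = Mul(24, Mul(Rational(1, 4), 17)) = Mul(24, Rational(17, 4)) = 102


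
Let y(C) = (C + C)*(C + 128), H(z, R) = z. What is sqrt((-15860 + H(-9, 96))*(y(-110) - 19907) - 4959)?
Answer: 4*sqrt(23671279) ≈ 19461.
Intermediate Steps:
y(C) = 2*C*(128 + C) (y(C) = (2*C)*(128 + C) = 2*C*(128 + C))
sqrt((-15860 + H(-9, 96))*(y(-110) - 19907) - 4959) = sqrt((-15860 - 9)*(2*(-110)*(128 - 110) - 19907) - 4959) = sqrt(-15869*(2*(-110)*18 - 19907) - 4959) = sqrt(-15869*(-3960 - 19907) - 4959) = sqrt(-15869*(-23867) - 4959) = sqrt(378745423 - 4959) = sqrt(378740464) = 4*sqrt(23671279)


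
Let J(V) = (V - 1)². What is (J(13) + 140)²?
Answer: 80656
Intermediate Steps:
J(V) = (-1 + V)²
(J(13) + 140)² = ((-1 + 13)² + 140)² = (12² + 140)² = (144 + 140)² = 284² = 80656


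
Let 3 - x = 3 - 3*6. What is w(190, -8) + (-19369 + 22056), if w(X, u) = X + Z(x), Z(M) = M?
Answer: 2895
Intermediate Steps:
x = 18 (x = 3 - (3 - 3*6) = 3 - (3 - 1*18) = 3 - (3 - 18) = 3 - 1*(-15) = 3 + 15 = 18)
w(X, u) = 18 + X (w(X, u) = X + 18 = 18 + X)
w(190, -8) + (-19369 + 22056) = (18 + 190) + (-19369 + 22056) = 208 + 2687 = 2895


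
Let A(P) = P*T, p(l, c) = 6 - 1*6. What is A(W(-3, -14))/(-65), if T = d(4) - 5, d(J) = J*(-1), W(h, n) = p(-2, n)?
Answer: 0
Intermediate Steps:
p(l, c) = 0 (p(l, c) = 6 - 6 = 0)
W(h, n) = 0
d(J) = -J
T = -9 (T = -1*4 - 5 = -4 - 5 = -9)
A(P) = -9*P (A(P) = P*(-9) = -9*P)
A(W(-3, -14))/(-65) = -9*0/(-65) = 0*(-1/65) = 0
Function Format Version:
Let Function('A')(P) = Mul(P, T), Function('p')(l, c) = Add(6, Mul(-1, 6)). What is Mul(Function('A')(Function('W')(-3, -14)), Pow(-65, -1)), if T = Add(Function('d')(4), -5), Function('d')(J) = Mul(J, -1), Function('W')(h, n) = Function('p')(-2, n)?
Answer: 0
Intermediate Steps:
Function('p')(l, c) = 0 (Function('p')(l, c) = Add(6, -6) = 0)
Function('W')(h, n) = 0
Function('d')(J) = Mul(-1, J)
T = -9 (T = Add(Mul(-1, 4), -5) = Add(-4, -5) = -9)
Function('A')(P) = Mul(-9, P) (Function('A')(P) = Mul(P, -9) = Mul(-9, P))
Mul(Function('A')(Function('W')(-3, -14)), Pow(-65, -1)) = Mul(Mul(-9, 0), Pow(-65, -1)) = Mul(0, Rational(-1, 65)) = 0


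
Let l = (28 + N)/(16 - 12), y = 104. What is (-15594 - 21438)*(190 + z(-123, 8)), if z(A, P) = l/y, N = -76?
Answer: -91413492/13 ≈ -7.0318e+6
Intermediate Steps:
l = -12 (l = (28 - 76)/(16 - 12) = -48/4 = -48*¼ = -12)
z(A, P) = -3/26 (z(A, P) = -12/104 = -12*1/104 = -3/26)
(-15594 - 21438)*(190 + z(-123, 8)) = (-15594 - 21438)*(190 - 3/26) = -37032*4937/26 = -91413492/13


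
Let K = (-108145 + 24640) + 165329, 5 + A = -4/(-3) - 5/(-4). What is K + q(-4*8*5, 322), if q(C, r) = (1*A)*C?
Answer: 246632/3 ≈ 82211.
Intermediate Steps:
A = -29/12 (A = -5 + (-4/(-3) - 5/(-4)) = -5 + (-4*(-⅓) - 5*(-¼)) = -5 + (4/3 + 5/4) = -5 + 31/12 = -29/12 ≈ -2.4167)
q(C, r) = -29*C/12 (q(C, r) = (1*(-29/12))*C = -29*C/12)
K = 81824 (K = -83505 + 165329 = 81824)
K + q(-4*8*5, 322) = 81824 - 29*(-4*8)*5/12 = 81824 - (-232)*5/3 = 81824 - 29/12*(-160) = 81824 + 1160/3 = 246632/3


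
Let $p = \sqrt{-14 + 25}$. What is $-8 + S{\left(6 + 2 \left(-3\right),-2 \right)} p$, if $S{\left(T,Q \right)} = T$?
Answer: $-8$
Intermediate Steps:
$p = \sqrt{11} \approx 3.3166$
$-8 + S{\left(6 + 2 \left(-3\right),-2 \right)} p = -8 + \left(6 + 2 \left(-3\right)\right) \sqrt{11} = -8 + \left(6 - 6\right) \sqrt{11} = -8 + 0 \sqrt{11} = -8 + 0 = -8$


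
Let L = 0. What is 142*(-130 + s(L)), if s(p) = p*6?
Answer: -18460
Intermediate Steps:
s(p) = 6*p
142*(-130 + s(L)) = 142*(-130 + 6*0) = 142*(-130 + 0) = 142*(-130) = -18460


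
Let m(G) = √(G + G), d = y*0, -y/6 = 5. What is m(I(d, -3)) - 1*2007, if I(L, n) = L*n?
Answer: -2007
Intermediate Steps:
y = -30 (y = -6*5 = -30)
d = 0 (d = -30*0 = 0)
m(G) = √2*√G (m(G) = √(2*G) = √2*√G)
m(I(d, -3)) - 1*2007 = √2*√(0*(-3)) - 1*2007 = √2*√0 - 2007 = √2*0 - 2007 = 0 - 2007 = -2007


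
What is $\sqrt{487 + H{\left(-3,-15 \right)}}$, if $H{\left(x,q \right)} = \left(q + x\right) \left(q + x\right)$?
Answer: $\sqrt{811} \approx 28.478$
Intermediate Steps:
$H{\left(x,q \right)} = \left(q + x\right)^{2}$
$\sqrt{487 + H{\left(-3,-15 \right)}} = \sqrt{487 + \left(-15 - 3\right)^{2}} = \sqrt{487 + \left(-18\right)^{2}} = \sqrt{487 + 324} = \sqrt{811}$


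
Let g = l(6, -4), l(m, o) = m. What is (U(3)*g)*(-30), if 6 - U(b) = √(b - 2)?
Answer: -900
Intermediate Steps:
U(b) = 6 - √(-2 + b) (U(b) = 6 - √(b - 2) = 6 - √(-2 + b))
g = 6
(U(3)*g)*(-30) = ((6 - √(-2 + 3))*6)*(-30) = ((6 - √1)*6)*(-30) = ((6 - 1*1)*6)*(-30) = ((6 - 1)*6)*(-30) = (5*6)*(-30) = 30*(-30) = -900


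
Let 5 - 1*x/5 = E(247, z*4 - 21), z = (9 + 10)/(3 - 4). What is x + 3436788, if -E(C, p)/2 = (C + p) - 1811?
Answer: 3420203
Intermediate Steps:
z = -19 (z = 19/(-1) = 19*(-1) = -19)
E(C, p) = 3622 - 2*C - 2*p (E(C, p) = -2*((C + p) - 1811) = -2*(-1811 + C + p) = 3622 - 2*C - 2*p)
x = -16585 (x = 25 - 5*(3622 - 2*247 - 2*(-19*4 - 21)) = 25 - 5*(3622 - 494 - 2*(-76 - 21)) = 25 - 5*(3622 - 494 - 2*(-97)) = 25 - 5*(3622 - 494 + 194) = 25 - 5*3322 = 25 - 16610 = -16585)
x + 3436788 = -16585 + 3436788 = 3420203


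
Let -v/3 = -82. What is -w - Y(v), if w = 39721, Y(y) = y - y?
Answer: -39721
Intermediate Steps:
v = 246 (v = -3*(-82) = 246)
Y(y) = 0
-w - Y(v) = -1*39721 - 1*0 = -39721 + 0 = -39721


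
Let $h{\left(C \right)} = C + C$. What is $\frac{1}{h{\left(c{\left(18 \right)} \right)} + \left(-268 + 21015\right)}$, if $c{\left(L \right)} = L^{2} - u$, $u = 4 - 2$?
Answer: $\frac{1}{21391} \approx 4.6749 \cdot 10^{-5}$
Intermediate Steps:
$u = 2$ ($u = 4 - 2 = 2$)
$c{\left(L \right)} = -2 + L^{2}$ ($c{\left(L \right)} = L^{2} - 2 = -2 + L^{2}$)
$h{\left(C \right)} = 2 C$
$\frac{1}{h{\left(c{\left(18 \right)} \right)} + \left(-268 + 21015\right)} = \frac{1}{2 \left(-2 + 18^{2}\right) + \left(-268 + 21015\right)} = \frac{1}{2 \left(-2 + 324\right) + 20747} = \frac{1}{2 \cdot 322 + 20747} = \frac{1}{644 + 20747} = \frac{1}{21391}$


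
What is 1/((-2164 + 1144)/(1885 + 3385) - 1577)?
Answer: -31/48893 ≈ -0.00063404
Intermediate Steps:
1/((-2164 + 1144)/(1885 + 3385) - 1577) = 1/(-1020/5270 - 1577) = 1/(-1020*1/5270 - 1577) = 1/(-6/31 - 1577) = 1/(-48893/31) = -31/48893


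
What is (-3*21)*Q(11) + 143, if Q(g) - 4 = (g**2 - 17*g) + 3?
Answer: 3860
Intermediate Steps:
Q(g) = 7 + g**2 - 17*g (Q(g) = 4 + ((g**2 - 17*g) + 3) = 4 + (3 + g**2 - 17*g) = 7 + g**2 - 17*g)
(-3*21)*Q(11) + 143 = (-3*21)*(7 + 11**2 - 17*11) + 143 = -63*(7 + 121 - 187) + 143 = -63*(-59) + 143 = 3717 + 143 = 3860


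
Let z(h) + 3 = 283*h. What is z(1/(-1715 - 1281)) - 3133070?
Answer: -9386686991/2996 ≈ -3.1331e+6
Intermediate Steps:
z(h) = -3 + 283*h
z(1/(-1715 - 1281)) - 3133070 = (-3 + 283/(-1715 - 1281)) - 3133070 = (-3 + 283/(-2996)) - 3133070 = (-3 + 283*(-1/2996)) - 3133070 = (-3 - 283/2996) - 3133070 = -9271/2996 - 3133070 = -9386686991/2996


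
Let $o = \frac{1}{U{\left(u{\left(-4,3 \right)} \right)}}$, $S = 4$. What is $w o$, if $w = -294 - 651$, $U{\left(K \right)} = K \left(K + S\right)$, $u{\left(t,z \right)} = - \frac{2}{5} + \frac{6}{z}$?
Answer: $- \frac{3375}{32} \approx -105.47$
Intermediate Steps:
$u{\left(t,z \right)} = - \frac{2}{5} + \frac{6}{z}$ ($u{\left(t,z \right)} = \left(-2\right) \frac{1}{5} + \frac{6}{z} = - \frac{2}{5} + \frac{6}{z}$)
$U{\left(K \right)} = K \left(4 + K\right)$ ($U{\left(K \right)} = K \left(K + 4\right) = K \left(4 + K\right)$)
$w = -945$
$o = \frac{25}{224}$ ($o = \frac{1}{\left(- \frac{2}{5} + \frac{6}{3}\right) \left(4 - \left(\frac{2}{5} - \frac{6}{3}\right)\right)} = \frac{1}{\left(- \frac{2}{5} + 6 \cdot \frac{1}{3}\right) \left(4 + \left(- \frac{2}{5} + 6 \cdot \frac{1}{3}\right)\right)} = \frac{1}{\left(- \frac{2}{5} + 2\right) \left(4 + \left(- \frac{2}{5} + 2\right)\right)} = \frac{1}{\frac{8}{5} \left(4 + \frac{8}{5}\right)} = \frac{1}{\frac{8}{5} \cdot \frac{28}{5}} = \frac{1}{\frac{224}{25}} = \frac{25}{224} \approx 0.11161$)
$w o = \left(-945\right) \frac{25}{224} = - \frac{3375}{32}$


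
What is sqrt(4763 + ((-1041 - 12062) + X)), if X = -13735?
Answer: 5*I*sqrt(883) ≈ 148.58*I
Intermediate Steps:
sqrt(4763 + ((-1041 - 12062) + X)) = sqrt(4763 + ((-1041 - 12062) - 13735)) = sqrt(4763 + (-13103 - 13735)) = sqrt(4763 - 26838) = sqrt(-22075) = 5*I*sqrt(883)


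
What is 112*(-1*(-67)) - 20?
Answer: 7484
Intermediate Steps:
112*(-1*(-67)) - 20 = 112*67 - 20 = 7504 - 20 = 7484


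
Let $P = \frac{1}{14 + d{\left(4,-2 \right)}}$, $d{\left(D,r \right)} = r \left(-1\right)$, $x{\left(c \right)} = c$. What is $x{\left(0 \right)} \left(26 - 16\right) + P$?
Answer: $\frac{1}{16} \approx 0.0625$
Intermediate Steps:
$d{\left(D,r \right)} = - r$
$P = \frac{1}{16}$ ($P = \frac{1}{14 - -2} = \frac{1}{14 + 2} = \frac{1}{16} \approx 0.0625$)
$x{\left(0 \right)} \left(26 - 16\right) + P = 0 \left(26 - 16\right) + \frac{1}{16} = 0 \cdot 10 + \frac{1}{16} = 0 + \frac{1}{16} = \frac{1}{16}$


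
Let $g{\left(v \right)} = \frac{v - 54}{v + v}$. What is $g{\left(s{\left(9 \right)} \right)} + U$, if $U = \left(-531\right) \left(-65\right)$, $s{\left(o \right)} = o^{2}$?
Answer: $\frac{207091}{6} \approx 34515.0$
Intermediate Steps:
$g{\left(v \right)} = \frac{-54 + v}{2 v}$
$U = 34515$
$g{\left(s{\left(9 \right)} \right)} + U = \frac{-54 + 9^{2}}{2 \cdot 9^{2}} + 34515 = \frac{-54 + 81}{2 \cdot 81} + 34515 = \frac{1}{2} \cdot \frac{1}{81} \cdot 27 + 34515 = \frac{1}{6} + 34515 = \frac{207091}{6}$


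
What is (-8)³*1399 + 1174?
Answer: -715114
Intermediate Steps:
(-8)³*1399 + 1174 = -512*1399 + 1174 = -716288 + 1174 = -715114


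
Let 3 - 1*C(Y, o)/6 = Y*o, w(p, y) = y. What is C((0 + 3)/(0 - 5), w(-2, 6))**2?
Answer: 39204/25 ≈ 1568.2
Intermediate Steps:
C(Y, o) = 18 - 6*Y*o
C((0 + 3)/(0 - 5), w(-2, 6))**2 = (18 - 6*(0 + 3)/(0 - 5)*6)**2 = (18 - 6*3/(-5)*6)**2 = (18 - 6*3*(-1/5)*6)**2 = (18 - 6*(-3/5)*6)**2 = (18 + 108/5)**2 = (198/5)**2 = 39204/25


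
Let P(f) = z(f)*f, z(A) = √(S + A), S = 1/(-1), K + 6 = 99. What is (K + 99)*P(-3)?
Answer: -1152*I ≈ -1152.0*I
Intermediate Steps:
K = 93 (K = -6 + 99 = 93)
S = -1
z(A) = √(-1 + A)
P(f) = f*√(-1 + f) (P(f) = √(-1 + f)*f = f*√(-1 + f))
(K + 99)*P(-3) = (93 + 99)*(-3*√(-1 - 3)) = 192*(-6*I) = -1152*I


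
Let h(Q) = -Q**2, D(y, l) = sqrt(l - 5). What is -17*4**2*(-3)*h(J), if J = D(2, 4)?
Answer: 816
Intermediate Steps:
D(y, l) = sqrt(-5 + l)
J = I (J = sqrt(-5 + 4) = sqrt(-1) = I ≈ 1.0*I)
-17*4**2*(-3)*h(J) = -17*4**2*(-3)*(-I**2) = -17*16*(-3)*(-1*(-1)) = -(-816) = -17*(-48) = 816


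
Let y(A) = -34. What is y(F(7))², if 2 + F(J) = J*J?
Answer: 1156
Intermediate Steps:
F(J) = -2 + J² (F(J) = -2 + J*J = -2 + J²)
y(F(7))² = (-34)² = 1156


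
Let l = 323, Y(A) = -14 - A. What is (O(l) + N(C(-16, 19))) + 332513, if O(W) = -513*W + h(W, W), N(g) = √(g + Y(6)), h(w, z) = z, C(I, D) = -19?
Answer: 167137 + I*√39 ≈ 1.6714e+5 + 6.245*I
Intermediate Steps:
N(g) = √(-20 + g) (N(g) = √(g + (-14 - 1*6)) = √(g + (-14 - 6)) = √(g - 20) = √(-20 + g))
O(W) = -512*W (O(W) = -513*W + W = -512*W)
(O(l) + N(C(-16, 19))) + 332513 = (-512*323 + √(-20 - 19)) + 332513 = (-165376 + √(-39)) + 332513 = (-165376 + I*√39) + 332513 = 167137 + I*√39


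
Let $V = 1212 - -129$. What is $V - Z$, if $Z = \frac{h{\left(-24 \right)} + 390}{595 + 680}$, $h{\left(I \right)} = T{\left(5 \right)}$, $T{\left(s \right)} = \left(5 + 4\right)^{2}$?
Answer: $\frac{569768}{425} \approx 1340.6$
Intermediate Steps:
$T{\left(s \right)} = 81$ ($T{\left(s \right)} = 9^{2} = 81$)
$h{\left(I \right)} = 81$
$Z = \frac{157}{425}$ ($Z = \frac{81 + 390}{595 + 680} = \frac{471}{1275} = 471 \cdot \frac{1}{1275} = \frac{157}{425} \approx 0.36941$)
$V = 1341$ ($V = 1212 + 129 = 1341$)
$V - Z = 1341 - \frac{157}{425} = \frac{569768}{425}$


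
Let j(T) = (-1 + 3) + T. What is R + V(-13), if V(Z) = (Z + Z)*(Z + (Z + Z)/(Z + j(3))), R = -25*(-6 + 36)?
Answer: -993/2 ≈ -496.50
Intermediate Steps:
R = -750 (R = -25*30 = -750)
j(T) = 2 + T
V(Z) = 2*Z*(Z + 2*Z/(5 + Z)) (V(Z) = (Z + Z)*(Z + (Z + Z)/(Z + (2 + 3))) = (2*Z)*(Z + (2*Z)/(Z + 5)) = (2*Z)*(Z + (2*Z)/(5 + Z)) = (2*Z)*(Z + 2*Z/(5 + Z)) = 2*Z*(Z + 2*Z/(5 + Z)))
R + V(-13) = -750 + 2*(-13)**2*(7 - 13)/(5 - 13) = -750 + 2*169*(-6)/(-8) = -750 + 2*169*(-1/8)*(-6) = -750 + 507/2 = -993/2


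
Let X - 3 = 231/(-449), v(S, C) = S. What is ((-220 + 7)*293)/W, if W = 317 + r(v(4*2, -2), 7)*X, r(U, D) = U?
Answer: -28021641/151261 ≈ -185.25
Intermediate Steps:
X = 1116/449 (X = 3 + 231/(-449) = 3 + 231*(-1/449) = 3 - 231/449 = 1116/449 ≈ 2.4855)
W = 151261/449 (W = 317 + (4*2)*(1116/449) = 317 + 8*(1116/449) = 317 + 8928/449 = 151261/449 ≈ 336.88)
((-220 + 7)*293)/W = ((-220 + 7)*293)/(151261/449) = -213*293*(449/151261) = -62409*449/151261 = -28021641/151261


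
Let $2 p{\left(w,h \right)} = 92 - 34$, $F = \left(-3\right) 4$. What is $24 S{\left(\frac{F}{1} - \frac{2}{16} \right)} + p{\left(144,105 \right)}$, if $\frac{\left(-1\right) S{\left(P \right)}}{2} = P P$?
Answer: $- \frac{28111}{4} \approx -7027.8$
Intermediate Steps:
$F = -12$
$p{\left(w,h \right)} = 29$ ($p{\left(w,h \right)} = \frac{92 - 34}{2} = \frac{1}{2} \cdot 58 = 29$)
$S{\left(P \right)} = - 2 P^{2}$ ($S{\left(P \right)} = - 2 P P = - 2 P^{2}$)
$24 S{\left(\frac{F}{1} - \frac{2}{16} \right)} + p{\left(144,105 \right)} = 24 \left(- 2 \left(- \frac{12}{1} - \frac{2}{16}\right)^{2}\right) + 29 = 24 \left(- 2 \left(\left(-12\right) 1 - \frac{1}{8}\right)^{2}\right) + 29 = 24 \left(- 2 \left(-12 - \frac{1}{8}\right)^{2}\right) + 29 = 24 \left(- 2 \left(- \frac{97}{8}\right)^{2}\right) + 29 = 24 \left(\left(-2\right) \frac{9409}{64}\right) + 29 = 24 \left(- \frac{9409}{32}\right) + 29 = - \frac{28227}{4} + 29 = - \frac{28111}{4}$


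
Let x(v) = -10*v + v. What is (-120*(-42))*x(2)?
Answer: -90720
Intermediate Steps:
x(v) = -9*v
(-120*(-42))*x(2) = (-120*(-42))*(-9*2) = 5040*(-18) = -90720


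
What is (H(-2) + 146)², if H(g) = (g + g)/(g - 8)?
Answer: 535824/25 ≈ 21433.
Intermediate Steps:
H(g) = 2*g/(-8 + g) (H(g) = (2*g)/(-8 + g) = 2*g/(-8 + g))
(H(-2) + 146)² = (2*(-2)/(-8 - 2) + 146)² = (2*(-2)/(-10) + 146)² = (2*(-2)*(-⅒) + 146)² = (⅖ + 146)² = (732/5)² = 535824/25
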